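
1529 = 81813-80284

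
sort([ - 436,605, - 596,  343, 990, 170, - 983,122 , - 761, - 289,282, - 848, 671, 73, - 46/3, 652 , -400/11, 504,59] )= [ - 983, - 848,-761, - 596, - 436, - 289, - 400/11, - 46/3, 59, 73,122,170,282, 343,504, 605, 652,671, 990]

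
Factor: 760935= 3^1* 5^1 * 7^1* 7247^1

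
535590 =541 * 990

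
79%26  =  1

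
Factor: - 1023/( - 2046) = 1/2 = 2^(-1) 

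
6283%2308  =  1667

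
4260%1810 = 640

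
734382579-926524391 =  - 192141812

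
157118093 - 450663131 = -293545038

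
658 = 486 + 172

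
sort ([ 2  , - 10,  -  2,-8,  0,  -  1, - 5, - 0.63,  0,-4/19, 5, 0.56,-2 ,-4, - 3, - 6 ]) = [ - 10,-8,-6 , - 5 ,-4, - 3, - 2, - 2 , - 1,- 0.63,-4/19, 0,0,0.56,2,5]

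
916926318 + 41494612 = 958420930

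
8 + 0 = 8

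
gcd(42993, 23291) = 1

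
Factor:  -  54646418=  - 2^1*27323209^1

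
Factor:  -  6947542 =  - 2^1*7^1*487^1*1019^1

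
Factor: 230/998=115/499 = 5^1*23^1*499^(-1 ) 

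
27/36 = 3/4 = 0.75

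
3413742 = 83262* 41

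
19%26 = 19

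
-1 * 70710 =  - 70710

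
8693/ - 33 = - 8693/33 =-263.42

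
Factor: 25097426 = 2^1 * 12548713^1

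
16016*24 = 384384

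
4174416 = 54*77304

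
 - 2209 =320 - 2529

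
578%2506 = 578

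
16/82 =8/41 = 0.20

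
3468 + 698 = 4166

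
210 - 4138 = - 3928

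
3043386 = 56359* 54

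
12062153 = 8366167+3695986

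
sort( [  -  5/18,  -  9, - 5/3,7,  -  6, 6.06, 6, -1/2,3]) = [ -9,- 6,  -  5/3,-1/2, - 5/18,3, 6 , 6.06,7]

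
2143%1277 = 866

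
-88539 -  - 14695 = -73844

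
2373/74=2373/74=32.07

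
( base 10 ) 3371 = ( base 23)68d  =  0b110100101011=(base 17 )bb5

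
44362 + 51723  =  96085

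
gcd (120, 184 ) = 8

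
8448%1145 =433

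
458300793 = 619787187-161486394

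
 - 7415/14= -530+5/14 = - 529.64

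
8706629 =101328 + 8605301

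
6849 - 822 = 6027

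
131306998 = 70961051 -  -60345947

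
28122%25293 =2829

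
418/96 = 209/48 = 4.35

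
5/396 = 5/396 =0.01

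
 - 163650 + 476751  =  313101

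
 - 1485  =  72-1557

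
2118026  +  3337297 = 5455323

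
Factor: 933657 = 3^1*17^1*18307^1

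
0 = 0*2678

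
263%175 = 88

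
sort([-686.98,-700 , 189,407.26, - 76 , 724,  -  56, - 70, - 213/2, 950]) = [ - 700 , - 686.98, - 213/2,  -  76, - 70,-56,189, 407.26,724,950 ]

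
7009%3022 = 965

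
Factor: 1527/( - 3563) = -3/7 =- 3^1*7^(- 1) 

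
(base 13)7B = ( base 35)2w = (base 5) 402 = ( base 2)1100110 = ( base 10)102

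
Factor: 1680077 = 7^1*240011^1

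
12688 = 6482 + 6206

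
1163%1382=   1163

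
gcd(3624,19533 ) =3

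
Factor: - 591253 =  -13^1*45481^1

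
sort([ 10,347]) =[10,347 ]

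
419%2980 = 419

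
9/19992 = 3/6664 =0.00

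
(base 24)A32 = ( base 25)989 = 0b1011011001010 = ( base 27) 802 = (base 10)5834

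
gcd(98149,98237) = 1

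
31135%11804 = 7527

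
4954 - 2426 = 2528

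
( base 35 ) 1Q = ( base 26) 29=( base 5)221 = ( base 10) 61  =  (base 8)75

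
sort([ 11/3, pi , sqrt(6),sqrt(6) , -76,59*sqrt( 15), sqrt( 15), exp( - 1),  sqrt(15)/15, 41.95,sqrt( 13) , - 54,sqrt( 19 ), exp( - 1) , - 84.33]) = [ - 84.33, - 76, - 54,  sqrt (15)/15, exp ( - 1),  exp( - 1), sqrt( 6),sqrt( 6), pi , sqrt( 13 ), 11/3, sqrt( 15 ), sqrt( 19),  41.95, 59*sqrt( 15 )] 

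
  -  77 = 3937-4014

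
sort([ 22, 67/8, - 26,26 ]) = [  -  26, 67/8, 22,26 ] 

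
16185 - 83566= - 67381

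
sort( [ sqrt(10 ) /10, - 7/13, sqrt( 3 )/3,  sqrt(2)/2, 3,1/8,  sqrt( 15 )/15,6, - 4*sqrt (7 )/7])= [-4 * sqrt ( 7)/7, - 7/13, 1/8,sqrt(15 )/15,  sqrt(10 )/10,sqrt( 3 )/3,sqrt(2)/2 , 3,6] 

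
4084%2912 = 1172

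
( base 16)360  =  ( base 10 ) 864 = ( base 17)2GE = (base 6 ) 4000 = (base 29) 10N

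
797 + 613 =1410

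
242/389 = 242/389 = 0.62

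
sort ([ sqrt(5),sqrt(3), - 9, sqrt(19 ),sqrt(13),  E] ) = [ - 9, sqrt (3),sqrt( 5 ),  E, sqrt ( 13), sqrt(19 )]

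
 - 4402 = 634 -5036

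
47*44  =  2068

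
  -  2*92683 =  - 185366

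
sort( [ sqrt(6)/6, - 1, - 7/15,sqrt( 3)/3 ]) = [-1, - 7/15,sqrt( 6 ) /6, sqrt( 3)/3]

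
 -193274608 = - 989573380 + 796298772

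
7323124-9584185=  - 2261061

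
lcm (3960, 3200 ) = 316800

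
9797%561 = 260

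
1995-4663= - 2668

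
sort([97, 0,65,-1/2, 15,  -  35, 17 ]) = [ -35,- 1/2, 0, 15,17, 65, 97]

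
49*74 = 3626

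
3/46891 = 3/46891 = 0.00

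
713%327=59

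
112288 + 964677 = 1076965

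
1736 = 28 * 62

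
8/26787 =8/26787 =0.00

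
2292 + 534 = 2826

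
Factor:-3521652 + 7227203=3705551  =  19^1*195029^1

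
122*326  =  39772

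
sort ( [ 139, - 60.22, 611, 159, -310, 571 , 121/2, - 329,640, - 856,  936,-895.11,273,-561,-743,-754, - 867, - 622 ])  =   [ - 895.11, - 867, - 856, - 754, - 743, - 622, - 561,  -  329 , -310,- 60.22,121/2,139,  159, 273, 571, 611, 640, 936 ]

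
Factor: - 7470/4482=-5/3= - 3^( - 1 )*5^1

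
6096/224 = 381/14= 27.21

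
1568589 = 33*47533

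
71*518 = 36778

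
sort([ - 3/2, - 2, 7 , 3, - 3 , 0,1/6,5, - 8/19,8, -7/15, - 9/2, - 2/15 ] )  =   [ - 9/2, - 3, - 2, - 3/2,-7/15, - 8/19, - 2/15, 0,  1/6, 3, 5,7,8 ] 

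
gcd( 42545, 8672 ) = 1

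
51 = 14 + 37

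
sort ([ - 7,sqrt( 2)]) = [ - 7,sqrt ( 2)]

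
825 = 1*825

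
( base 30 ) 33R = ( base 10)2817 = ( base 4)230001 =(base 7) 11133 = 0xb01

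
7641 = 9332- 1691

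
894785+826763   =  1721548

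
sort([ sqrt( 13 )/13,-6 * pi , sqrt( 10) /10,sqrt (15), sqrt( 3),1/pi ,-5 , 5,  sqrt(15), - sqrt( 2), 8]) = [- 6  *pi, - 5,-sqrt (2),sqrt(13 )/13,  sqrt ( 10) /10,1/pi , sqrt(3) , sqrt(15), sqrt (15),5,8 ]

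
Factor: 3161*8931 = 3^1* 13^1*29^1*109^1* 229^1 = 28230891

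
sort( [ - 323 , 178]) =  [ - 323,178]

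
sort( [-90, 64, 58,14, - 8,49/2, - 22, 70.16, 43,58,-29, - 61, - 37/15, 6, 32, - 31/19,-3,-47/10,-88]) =[-90, - 88, -61, - 29,-22 , - 8, - 47/10, -3,-37/15,-31/19, 6,  14, 49/2,32, 43,58,  58,64, 70.16]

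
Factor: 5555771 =13^1*19^1 *83^1 *271^1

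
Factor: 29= 29^1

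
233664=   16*14604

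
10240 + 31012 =41252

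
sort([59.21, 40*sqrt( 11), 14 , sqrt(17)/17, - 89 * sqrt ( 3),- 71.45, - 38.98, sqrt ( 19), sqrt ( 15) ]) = [ - 89 * sqrt(3), - 71.45, - 38.98,sqrt ( 17) /17, sqrt (15 ), sqrt(19), 14, 59.21,40*sqrt(11)]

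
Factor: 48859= 48859^1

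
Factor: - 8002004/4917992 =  - 2000501/1229498 = -2^( - 1)*131^1*15271^1*614749^( - 1) 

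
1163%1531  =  1163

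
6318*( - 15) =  - 94770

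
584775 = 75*7797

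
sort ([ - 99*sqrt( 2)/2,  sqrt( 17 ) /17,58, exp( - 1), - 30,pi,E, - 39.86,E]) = [ - 99*sqrt( 2)/2, - 39.86, - 30,sqrt ( 17 ) /17 , exp(-1),E, E,pi, 58]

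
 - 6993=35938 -42931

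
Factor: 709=709^1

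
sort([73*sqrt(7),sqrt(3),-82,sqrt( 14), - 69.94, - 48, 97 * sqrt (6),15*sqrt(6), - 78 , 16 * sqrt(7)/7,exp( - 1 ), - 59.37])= [ - 82, - 78, -69.94, - 59.37, - 48,  exp( - 1 ),sqrt( 3) , sqrt( 14 ),16*sqrt( 7 )/7 , 15*sqrt(6) , 73*sqrt( 7) , 97*sqrt( 6) ]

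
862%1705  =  862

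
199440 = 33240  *6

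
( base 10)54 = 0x36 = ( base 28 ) 1Q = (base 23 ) 28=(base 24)26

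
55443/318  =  18481/106=174.35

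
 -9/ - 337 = 9/337 = 0.03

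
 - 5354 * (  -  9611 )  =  51457294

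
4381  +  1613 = 5994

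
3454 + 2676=6130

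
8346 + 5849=14195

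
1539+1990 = 3529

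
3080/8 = 385 = 385.00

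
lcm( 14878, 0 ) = 0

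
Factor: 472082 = 2^1*13^1*67^1*271^1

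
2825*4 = 11300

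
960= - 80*( - 12)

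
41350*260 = 10751000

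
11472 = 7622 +3850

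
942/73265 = 942/73265 = 0.01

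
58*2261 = 131138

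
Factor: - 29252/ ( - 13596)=3^( - 1 )*11^( - 1 )*71^1 = 71/33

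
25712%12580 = 552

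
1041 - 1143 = - 102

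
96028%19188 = 88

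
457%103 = 45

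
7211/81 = 7211/81 =89.02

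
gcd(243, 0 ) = 243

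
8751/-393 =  - 2917/131=- 22.27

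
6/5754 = 1/959 = 0.00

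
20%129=20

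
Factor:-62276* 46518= - 2896954968= - 2^3*3^1*7753^1*15569^1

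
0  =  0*865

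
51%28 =23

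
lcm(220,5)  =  220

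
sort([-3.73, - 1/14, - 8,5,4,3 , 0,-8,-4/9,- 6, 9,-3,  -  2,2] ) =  [ - 8, - 8,  -  6, - 3.73, - 3 , - 2, - 4/9,  -  1/14,0, 2,3,4,5, 9 ] 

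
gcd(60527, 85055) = 1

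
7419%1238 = 1229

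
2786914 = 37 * 75322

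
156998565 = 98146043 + 58852522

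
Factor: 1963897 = 13^1*19^1*7951^1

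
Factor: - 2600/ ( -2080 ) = 5/4 = 2^(-2 )*5^1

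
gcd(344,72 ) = 8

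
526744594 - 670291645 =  - 143547051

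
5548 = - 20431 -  - 25979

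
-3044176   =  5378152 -8422328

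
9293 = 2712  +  6581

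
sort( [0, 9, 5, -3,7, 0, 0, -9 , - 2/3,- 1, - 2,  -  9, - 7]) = [ - 9,-9 , - 7, - 3 , -2,  -  1,  -  2/3, 0, 0,0, 5, 7, 9 ]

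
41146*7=288022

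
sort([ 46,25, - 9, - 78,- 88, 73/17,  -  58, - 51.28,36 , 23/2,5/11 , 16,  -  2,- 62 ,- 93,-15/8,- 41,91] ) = [-93, - 88, - 78, - 62, - 58, - 51.28,  -  41, -9,  -  2, - 15/8,5/11,  73/17,23/2,16,25,36 , 46, 91 ] 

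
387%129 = 0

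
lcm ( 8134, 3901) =382298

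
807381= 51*15831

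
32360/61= 530 + 30/61 = 530.49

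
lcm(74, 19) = 1406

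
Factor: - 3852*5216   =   - 20092032 = - 2^7 * 3^2*  107^1*163^1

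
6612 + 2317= 8929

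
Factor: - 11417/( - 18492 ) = 2^( - 2)*3^( - 1)*7^2*23^(- 1)*67^ ( - 1)*233^1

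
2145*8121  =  17419545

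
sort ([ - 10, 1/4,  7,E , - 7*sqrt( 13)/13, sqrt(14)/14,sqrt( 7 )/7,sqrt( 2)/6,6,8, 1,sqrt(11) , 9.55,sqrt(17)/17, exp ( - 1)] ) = [ - 10, -7*sqrt(13 )/13,  sqrt( 2)/6  ,  sqrt (17)/17, 1/4,sqrt(14 )/14, exp(-1),sqrt(7 ) /7, 1,E,  sqrt(11 ),  6,7,  8, 9.55]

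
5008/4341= 5008/4341 = 1.15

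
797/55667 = 797/55667 = 0.01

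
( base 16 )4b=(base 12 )63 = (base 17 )47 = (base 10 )75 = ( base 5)300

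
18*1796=32328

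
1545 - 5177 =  - 3632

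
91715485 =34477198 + 57238287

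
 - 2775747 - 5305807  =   - 8081554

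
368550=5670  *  65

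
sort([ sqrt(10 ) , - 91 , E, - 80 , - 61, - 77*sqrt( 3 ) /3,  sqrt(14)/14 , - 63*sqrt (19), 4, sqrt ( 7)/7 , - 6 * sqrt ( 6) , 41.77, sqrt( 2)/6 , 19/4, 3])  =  [ - 63*sqrt(19), - 91 , - 80 , - 61, - 77 * sqrt( 3)/3, - 6*sqrt(6 ), sqrt(2) /6, sqrt(14) /14 , sqrt(7 )/7, E,3, sqrt ( 10),4 , 19/4,  41.77 ] 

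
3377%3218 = 159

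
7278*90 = 655020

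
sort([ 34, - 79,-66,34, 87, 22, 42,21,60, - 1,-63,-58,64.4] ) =[ - 79,  -  66, - 63, - 58, - 1 , 21 , 22,  34 , 34, 42, 60, 64.4, 87] 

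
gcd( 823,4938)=823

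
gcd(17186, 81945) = 1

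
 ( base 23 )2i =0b1000000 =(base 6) 144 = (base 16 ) 40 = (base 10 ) 64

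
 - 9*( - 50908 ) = 458172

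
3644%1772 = 100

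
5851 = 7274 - 1423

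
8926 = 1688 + 7238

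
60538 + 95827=156365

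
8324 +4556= 12880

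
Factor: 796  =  2^2*199^1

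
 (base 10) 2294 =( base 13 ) 1076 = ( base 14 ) B9C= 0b100011110110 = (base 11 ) 17A6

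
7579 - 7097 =482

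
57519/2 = 57519/2 = 28759.50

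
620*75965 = 47098300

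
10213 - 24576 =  - 14363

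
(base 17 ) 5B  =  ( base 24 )40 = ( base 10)96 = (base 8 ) 140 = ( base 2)1100000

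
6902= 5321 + 1581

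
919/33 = 27 + 28/33  =  27.85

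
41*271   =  11111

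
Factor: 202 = 2^1*101^1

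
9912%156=84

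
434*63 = 27342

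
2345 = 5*469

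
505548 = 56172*9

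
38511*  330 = 12708630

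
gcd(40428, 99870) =6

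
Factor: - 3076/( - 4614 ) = 2/3= 2^1*3^( - 1) 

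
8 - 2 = 6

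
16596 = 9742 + 6854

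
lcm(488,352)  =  21472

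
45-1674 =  - 1629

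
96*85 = 8160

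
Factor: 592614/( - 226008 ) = -2^( - 2 ) * 11^1*41^1*43^( - 1) = - 451/172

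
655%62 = 35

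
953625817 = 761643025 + 191982792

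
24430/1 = 24430 = 24430.00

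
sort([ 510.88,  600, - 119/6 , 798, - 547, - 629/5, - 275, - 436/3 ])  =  [ - 547, - 275,- 436/3, - 629/5, - 119/6,510.88,600,  798] 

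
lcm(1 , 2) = 2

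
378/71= 5 + 23/71 = 5.32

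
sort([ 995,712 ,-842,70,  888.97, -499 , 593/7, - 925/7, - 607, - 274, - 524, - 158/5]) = [ - 842, -607 , - 524,-499, - 274, - 925/7,-158/5 , 70, 593/7 , 712,888.97,995 ] 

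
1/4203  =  1/4203= 0.00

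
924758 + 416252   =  1341010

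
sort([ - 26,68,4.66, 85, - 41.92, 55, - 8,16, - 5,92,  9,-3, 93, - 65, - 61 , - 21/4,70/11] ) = [ - 65, - 61, - 41.92,-26, - 8, - 21/4, - 5, - 3,4.66, 70/11,  9,16,55,68,85,92,93]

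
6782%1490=822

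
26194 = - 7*(  -  3742 ) 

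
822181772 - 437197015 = 384984757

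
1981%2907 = 1981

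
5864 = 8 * 733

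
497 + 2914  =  3411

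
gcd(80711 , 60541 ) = 1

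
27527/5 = 5505+2/5 = 5505.40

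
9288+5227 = 14515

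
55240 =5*11048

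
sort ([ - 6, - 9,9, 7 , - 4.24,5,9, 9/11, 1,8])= [ - 9,-6,- 4.24,9/11,1, 5,  7, 8, 9, 9 ]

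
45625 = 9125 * 5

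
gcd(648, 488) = 8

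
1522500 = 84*18125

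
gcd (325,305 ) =5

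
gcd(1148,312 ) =4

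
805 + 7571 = 8376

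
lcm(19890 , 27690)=1412190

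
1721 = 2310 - 589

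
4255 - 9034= - 4779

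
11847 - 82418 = - 70571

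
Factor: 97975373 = 67^1 * 1462319^1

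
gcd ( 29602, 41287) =779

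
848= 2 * 424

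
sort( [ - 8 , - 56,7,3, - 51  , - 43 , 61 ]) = [ - 56, - 51,-43, - 8,3, 7 , 61 ] 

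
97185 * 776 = 75415560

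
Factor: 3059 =7^1* 19^1*23^1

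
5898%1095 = 423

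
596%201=194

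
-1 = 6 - 7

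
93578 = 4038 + 89540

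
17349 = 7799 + 9550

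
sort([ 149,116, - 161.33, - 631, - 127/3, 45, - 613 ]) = [ - 631, - 613, - 161.33, - 127/3, 45,116, 149]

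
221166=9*24574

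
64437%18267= 9636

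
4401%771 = 546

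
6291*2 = 12582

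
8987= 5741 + 3246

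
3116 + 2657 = 5773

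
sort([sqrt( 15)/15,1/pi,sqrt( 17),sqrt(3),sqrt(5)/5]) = [ sqrt(15 ) /15,  1/pi,sqrt(5)/5,sqrt(3),sqrt(17)] 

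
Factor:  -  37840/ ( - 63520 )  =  473/794= 2^( - 1 ) * 11^1*43^1*397^ (- 1)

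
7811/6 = 1301 + 5/6 = 1301.83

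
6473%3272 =3201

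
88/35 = 88/35 = 2.51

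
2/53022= 1/26511 = 0.00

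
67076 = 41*1636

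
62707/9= 62707/9 = 6967.44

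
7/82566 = 7/82566  =  0.00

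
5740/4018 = 1+ 3/7 =1.43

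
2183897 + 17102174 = 19286071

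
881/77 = 11 + 34/77 = 11.44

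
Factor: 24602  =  2^1*12301^1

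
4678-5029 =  - 351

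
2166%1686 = 480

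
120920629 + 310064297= 430984926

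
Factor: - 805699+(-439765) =-1245464 = - 2^3*11^1* 14153^1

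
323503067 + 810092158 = 1133595225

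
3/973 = 3/973 = 0.00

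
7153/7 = 7153/7 = 1021.86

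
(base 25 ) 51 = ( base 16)7e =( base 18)70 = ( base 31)42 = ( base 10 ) 126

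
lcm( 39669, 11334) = 79338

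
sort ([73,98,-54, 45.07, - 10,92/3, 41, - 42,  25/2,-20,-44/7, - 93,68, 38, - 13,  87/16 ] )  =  [ - 93,-54,-42,-20, -13 ,-10, - 44/7, 87/16,25/2,92/3,38, 41, 45.07, 68,73,  98]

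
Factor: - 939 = -3^1*313^1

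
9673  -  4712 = 4961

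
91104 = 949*96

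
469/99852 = 469/99852 = 0.00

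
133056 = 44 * 3024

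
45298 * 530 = 24007940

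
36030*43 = 1549290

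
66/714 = 11/119 = 0.09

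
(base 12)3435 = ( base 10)5801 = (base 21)d35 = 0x16A9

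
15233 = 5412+9821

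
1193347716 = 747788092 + 445559624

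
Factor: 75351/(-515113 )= -3^1*373^ ( - 1)*1381^(- 1 ) * 25117^1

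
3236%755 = 216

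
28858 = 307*94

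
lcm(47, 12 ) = 564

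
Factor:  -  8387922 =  - 2^1*3^1*223^1* 6269^1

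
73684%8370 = 6724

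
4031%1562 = 907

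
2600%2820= 2600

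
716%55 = 1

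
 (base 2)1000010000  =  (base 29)I6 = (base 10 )528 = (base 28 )IO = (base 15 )253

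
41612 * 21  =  873852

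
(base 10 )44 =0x2C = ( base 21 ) 22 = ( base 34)1A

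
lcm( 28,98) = 196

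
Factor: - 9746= - 2^1*11^1*443^1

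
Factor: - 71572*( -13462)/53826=2^2 *3^(-1)* 29^1 *53^1 * 127^1*617^1*8971^ (-1) = 481751132/26913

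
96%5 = 1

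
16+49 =65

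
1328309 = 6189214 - 4860905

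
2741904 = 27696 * 99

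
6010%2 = 0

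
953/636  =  953/636 = 1.50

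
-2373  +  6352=3979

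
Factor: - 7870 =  - 2^1*5^1*787^1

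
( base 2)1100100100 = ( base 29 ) rl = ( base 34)nm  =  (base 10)804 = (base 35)my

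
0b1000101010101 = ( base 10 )4437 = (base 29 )580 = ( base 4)1011111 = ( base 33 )42F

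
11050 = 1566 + 9484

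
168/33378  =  28/5563 = 0.01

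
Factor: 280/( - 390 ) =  - 2^2* 3^( - 1) * 7^1 *13^(  -  1)= - 28/39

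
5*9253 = 46265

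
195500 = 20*9775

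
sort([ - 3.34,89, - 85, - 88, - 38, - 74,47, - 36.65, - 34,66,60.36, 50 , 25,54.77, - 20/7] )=[ - 88, - 85, - 74, - 38, - 36.65 , -34, - 3.34, - 20/7,25,  47,50, 54.77,60.36, 66,89] 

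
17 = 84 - 67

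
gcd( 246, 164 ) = 82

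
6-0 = 6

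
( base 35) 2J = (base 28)35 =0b1011001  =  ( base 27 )38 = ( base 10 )89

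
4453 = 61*73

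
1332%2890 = 1332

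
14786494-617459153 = - 602672659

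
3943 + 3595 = 7538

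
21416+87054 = 108470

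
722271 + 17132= 739403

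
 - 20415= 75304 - 95719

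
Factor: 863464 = 2^3*7^1 *17^1*907^1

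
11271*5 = 56355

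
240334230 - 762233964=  -521899734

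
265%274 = 265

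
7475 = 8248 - 773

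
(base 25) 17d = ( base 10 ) 813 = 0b1100101101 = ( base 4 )30231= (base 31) q7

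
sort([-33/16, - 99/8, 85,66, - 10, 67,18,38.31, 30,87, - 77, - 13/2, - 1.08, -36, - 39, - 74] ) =[ - 77, - 74 , - 39,- 36, - 99/8, - 10, - 13/2 , - 33/16 , - 1.08,18,30,38.31,66,  67,85,87] 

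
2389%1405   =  984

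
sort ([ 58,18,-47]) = [ - 47,  18,58]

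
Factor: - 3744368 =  - 2^4*19^1*109^1*113^1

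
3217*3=9651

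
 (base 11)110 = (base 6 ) 340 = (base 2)10000100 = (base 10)132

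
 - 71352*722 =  - 51516144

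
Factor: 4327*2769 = 3^1*13^1  *71^1*4327^1 = 11981463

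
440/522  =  220/261 = 0.84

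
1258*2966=3731228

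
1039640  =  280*3713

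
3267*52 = 169884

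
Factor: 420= 2^2*3^1* 5^1*7^1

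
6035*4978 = 30042230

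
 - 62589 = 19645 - 82234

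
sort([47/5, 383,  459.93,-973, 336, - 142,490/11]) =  [ - 973, - 142, 47/5,490/11,336, 383,459.93 ]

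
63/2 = 31  +  1/2 = 31.50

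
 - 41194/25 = -1648  +  6/25 = - 1647.76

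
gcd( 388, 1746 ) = 194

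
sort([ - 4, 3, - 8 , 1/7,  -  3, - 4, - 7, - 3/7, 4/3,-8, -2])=[-8,-8 , - 7,  -  4 , - 4, - 3, -2, - 3/7, 1/7, 4/3, 3 ] 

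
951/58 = 16 + 23/58 = 16.40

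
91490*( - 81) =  - 7410690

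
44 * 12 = 528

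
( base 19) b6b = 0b1000000000000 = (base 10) 4096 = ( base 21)961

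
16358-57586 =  - 41228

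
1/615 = 1/615 = 0.00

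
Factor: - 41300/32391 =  - 700/549  =  -2^2 * 3^( - 2 ) * 5^2 * 7^1 * 61^ (-1) 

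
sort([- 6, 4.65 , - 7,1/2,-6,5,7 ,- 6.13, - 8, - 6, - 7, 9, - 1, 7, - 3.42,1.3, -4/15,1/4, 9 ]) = [ - 8,  -  7, - 7, - 6.13, - 6, -6,-6, - 3.42,-1, - 4/15,1/4,1/2,1.3,  4.65,5, 7,7,9,  9] 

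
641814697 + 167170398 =808985095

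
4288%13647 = 4288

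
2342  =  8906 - 6564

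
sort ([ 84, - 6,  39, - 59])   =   [- 59  , - 6, 39,84] 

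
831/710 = 1 + 121/710 = 1.17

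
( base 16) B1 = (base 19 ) 96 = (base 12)129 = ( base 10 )177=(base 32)5H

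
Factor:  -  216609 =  - 3^1 *103^1 * 701^1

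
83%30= 23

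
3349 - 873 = 2476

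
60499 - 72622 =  -12123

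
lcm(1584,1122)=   26928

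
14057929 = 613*22933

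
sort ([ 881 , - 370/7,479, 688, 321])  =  [  -  370/7,321,479,688,881]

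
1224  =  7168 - 5944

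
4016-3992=24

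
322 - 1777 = -1455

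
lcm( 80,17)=1360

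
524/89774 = 262/44887 =0.01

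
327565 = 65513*5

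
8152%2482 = 706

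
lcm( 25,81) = 2025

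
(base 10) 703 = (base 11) 58A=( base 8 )1277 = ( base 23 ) 17D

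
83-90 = - 7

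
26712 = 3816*7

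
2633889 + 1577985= 4211874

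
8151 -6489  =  1662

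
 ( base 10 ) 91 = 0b1011011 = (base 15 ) 61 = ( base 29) 34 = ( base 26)3D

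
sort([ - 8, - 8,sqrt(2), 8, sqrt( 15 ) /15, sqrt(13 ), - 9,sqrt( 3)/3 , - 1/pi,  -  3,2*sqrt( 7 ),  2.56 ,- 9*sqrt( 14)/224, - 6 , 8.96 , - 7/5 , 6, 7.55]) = [ -9, - 8 , - 8, - 6,-3 , - 7/5, - 1/pi, - 9*sqrt( 14)/224, sqrt(15)/15, sqrt( 3 ) /3, sqrt( 2), 2.56,sqrt ( 13), 2*sqrt( 7 ), 6 , 7.55, 8, 8.96]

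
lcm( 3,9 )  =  9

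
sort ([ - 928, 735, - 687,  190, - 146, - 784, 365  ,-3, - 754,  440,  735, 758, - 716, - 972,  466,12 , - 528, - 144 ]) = [ - 972, - 928, - 784, - 754, - 716 , - 687, - 528, - 146, - 144, - 3, 12,  190, 365,  440,466, 735, 735,758] 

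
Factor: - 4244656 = - 2^4*13^1*20407^1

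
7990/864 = 9 + 107/432 = 9.25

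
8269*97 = 802093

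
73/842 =73/842  =  0.09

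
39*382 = 14898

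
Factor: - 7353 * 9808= - 72118224 = -2^4 *3^2 * 19^1*43^1*613^1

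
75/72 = 1 + 1/24 = 1.04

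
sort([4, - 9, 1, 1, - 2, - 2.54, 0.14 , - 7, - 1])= [ -9, -7, - 2.54,- 2, - 1,  0.14,1, 1,4 ]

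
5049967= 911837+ 4138130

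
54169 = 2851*19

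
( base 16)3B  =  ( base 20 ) 2j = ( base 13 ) 47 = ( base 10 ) 59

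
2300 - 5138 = -2838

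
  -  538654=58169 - 596823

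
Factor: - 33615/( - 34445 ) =3^4*83^ (-1) = 81/83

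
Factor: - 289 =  - 17^2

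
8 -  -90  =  98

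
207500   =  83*2500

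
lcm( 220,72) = 3960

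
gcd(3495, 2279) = 1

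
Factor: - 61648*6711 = - 413719728 = - 2^4*3^1 * 2237^1*3853^1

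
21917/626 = 21917/626 = 35.01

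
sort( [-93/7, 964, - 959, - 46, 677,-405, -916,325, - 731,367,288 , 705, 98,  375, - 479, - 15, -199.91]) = [ - 959, - 916, - 731 , - 479, - 405, - 199.91 ,-46, - 15, - 93/7, 98,288, 325, 367, 375, 677, 705, 964] 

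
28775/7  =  28775/7 = 4110.71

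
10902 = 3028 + 7874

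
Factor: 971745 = 3^1*5^1*64783^1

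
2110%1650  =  460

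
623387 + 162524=785911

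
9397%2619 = 1540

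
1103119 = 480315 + 622804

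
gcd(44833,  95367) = 1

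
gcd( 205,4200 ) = 5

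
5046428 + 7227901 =12274329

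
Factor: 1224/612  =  2^1 =2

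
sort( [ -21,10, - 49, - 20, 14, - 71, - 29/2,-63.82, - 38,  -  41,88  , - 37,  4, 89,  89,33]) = [ - 71, - 63.82  ,  -  49, - 41, - 38, - 37, - 21, - 20, - 29/2, 4,10,14 , 33, 88 , 89,89] 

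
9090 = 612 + 8478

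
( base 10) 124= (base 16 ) 7c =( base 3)11121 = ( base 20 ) 64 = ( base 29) 48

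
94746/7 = 94746/7 = 13535.14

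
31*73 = 2263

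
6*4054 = 24324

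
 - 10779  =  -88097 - -77318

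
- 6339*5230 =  - 33152970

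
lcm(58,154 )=4466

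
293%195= 98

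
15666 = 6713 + 8953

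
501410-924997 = - 423587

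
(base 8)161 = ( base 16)71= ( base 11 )a3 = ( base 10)113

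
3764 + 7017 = 10781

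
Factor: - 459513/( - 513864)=93/104 = 2^( - 3) * 3^1*13^( - 1)*31^1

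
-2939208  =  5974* (-492 )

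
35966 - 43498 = -7532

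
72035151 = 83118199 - 11083048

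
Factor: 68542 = 2^1*43^1*797^1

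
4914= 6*819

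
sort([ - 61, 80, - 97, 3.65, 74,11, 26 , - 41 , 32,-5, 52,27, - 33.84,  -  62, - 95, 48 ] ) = [ - 97,-95, - 62,- 61 , - 41, - 33.84, - 5,3.65, 11, 26, 27, 32, 48, 52,74,80 ] 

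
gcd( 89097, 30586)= 1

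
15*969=14535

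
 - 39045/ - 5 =7809 + 0/1 =7809.00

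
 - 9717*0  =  0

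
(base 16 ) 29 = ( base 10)41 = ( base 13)32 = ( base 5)131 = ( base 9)45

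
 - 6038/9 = -671 + 1/9=- 670.89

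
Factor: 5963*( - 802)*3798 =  - 18163274148 = - 2^2*3^2  *67^1*89^1*211^1*401^1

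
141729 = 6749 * 21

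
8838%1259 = 25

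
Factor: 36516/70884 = 3^ ( - 1 )*11^( - 1 )*17^1 = 17/33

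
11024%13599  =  11024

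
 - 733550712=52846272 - 786396984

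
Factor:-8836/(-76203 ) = 2^2 *3^(-2 )  *  47^2*8467^(-1) 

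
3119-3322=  - 203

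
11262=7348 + 3914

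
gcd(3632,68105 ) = 1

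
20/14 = 10/7 = 1.43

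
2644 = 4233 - 1589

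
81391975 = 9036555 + 72355420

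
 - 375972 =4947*( - 76) 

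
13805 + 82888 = 96693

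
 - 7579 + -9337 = -16916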